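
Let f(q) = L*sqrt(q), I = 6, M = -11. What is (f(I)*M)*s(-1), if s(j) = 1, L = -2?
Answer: 22*sqrt(6) ≈ 53.889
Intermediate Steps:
f(q) = -2*sqrt(q)
(f(I)*M)*s(-1) = (-2*sqrt(6)*(-11))*1 = (22*sqrt(6))*1 = 22*sqrt(6)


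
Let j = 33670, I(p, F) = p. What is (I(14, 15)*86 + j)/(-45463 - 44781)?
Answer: -2491/6446 ≈ -0.38644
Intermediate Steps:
(I(14, 15)*86 + j)/(-45463 - 44781) = (14*86 + 33670)/(-45463 - 44781) = (1204 + 33670)/(-90244) = 34874*(-1/90244) = -2491/6446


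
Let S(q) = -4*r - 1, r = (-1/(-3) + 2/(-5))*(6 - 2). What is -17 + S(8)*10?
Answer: -49/3 ≈ -16.333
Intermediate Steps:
r = -4/15 (r = (-1*(-1/3) + 2*(-1/5))*4 = (1/3 - 2/5)*4 = -1/15*4 = -4/15 ≈ -0.26667)
S(q) = 1/15 (S(q) = -4*(-4/15) - 1 = 16/15 - 1 = 1/15)
-17 + S(8)*10 = -17 + (1/15)*10 = -17 + 2/3 = -49/3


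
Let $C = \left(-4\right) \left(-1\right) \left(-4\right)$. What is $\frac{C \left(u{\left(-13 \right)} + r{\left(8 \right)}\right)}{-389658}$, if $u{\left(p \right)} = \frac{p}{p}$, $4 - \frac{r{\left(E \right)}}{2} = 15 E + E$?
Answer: $- \frac{1976}{194829} \approx -0.010142$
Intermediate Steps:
$r{\left(E \right)} = 8 - 32 E$ ($r{\left(E \right)} = 8 - 2 \left(15 E + E\right) = 8 - 2 \cdot 16 E = 8 - 32 E$)
$C = -16$ ($C = 4 \left(-4\right) = -16$)
$u{\left(p \right)} = 1$
$\frac{C \left(u{\left(-13 \right)} + r{\left(8 \right)}\right)}{-389658} = \frac{\left(-16\right) \left(1 + \left(8 - 256\right)\right)}{-389658} = - 16 \left(1 + \left(8 - 256\right)\right) \left(- \frac{1}{389658}\right) = - 16 \left(1 - 248\right) \left(- \frac{1}{389658}\right) = \left(-16\right) \left(-247\right) \left(- \frac{1}{389658}\right) = 3952 \left(- \frac{1}{389658}\right) = - \frac{1976}{194829}$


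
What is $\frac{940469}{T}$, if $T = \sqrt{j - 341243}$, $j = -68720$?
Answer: $- \frac{940469 i \sqrt{409963}}{409963} \approx - 1468.8 i$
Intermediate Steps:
$T = i \sqrt{409963}$ ($T = \sqrt{-68720 - 341243} = \sqrt{-409963} = i \sqrt{409963} \approx 640.28 i$)
$\frac{940469}{T} = \frac{940469}{i \sqrt{409963}} = 940469 \left(- \frac{i \sqrt{409963}}{409963}\right) = - \frac{940469 i \sqrt{409963}}{409963}$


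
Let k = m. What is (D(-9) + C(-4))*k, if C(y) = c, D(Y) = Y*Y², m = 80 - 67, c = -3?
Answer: -9516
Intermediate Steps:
m = 13
D(Y) = Y³
C(y) = -3
k = 13
(D(-9) + C(-4))*k = ((-9)³ - 3)*13 = (-729 - 3)*13 = -732*13 = -9516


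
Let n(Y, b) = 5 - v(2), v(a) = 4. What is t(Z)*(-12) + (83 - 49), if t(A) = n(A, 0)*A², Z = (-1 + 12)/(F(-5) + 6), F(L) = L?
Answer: -1418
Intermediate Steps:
n(Y, b) = 1 (n(Y, b) = 5 - 1*4 = 5 - 4 = 1)
Z = 11 (Z = (-1 + 12)/(-5 + 6) = 11/1 = 11*1 = 11)
t(A) = A² (t(A) = 1*A² = A²)
t(Z)*(-12) + (83 - 49) = 11²*(-12) + (83 - 49) = 121*(-12) + 34 = -1452 + 34 = -1418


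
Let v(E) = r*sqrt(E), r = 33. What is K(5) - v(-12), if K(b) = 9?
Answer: 9 - 66*I*sqrt(3) ≈ 9.0 - 114.32*I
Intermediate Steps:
v(E) = 33*sqrt(E)
K(5) - v(-12) = 9 - 33*sqrt(-12) = 9 - 33*2*I*sqrt(3) = 9 - 66*I*sqrt(3)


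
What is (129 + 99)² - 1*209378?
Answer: -157394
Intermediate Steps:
(129 + 99)² - 1*209378 = 228² - 209378 = 51984 - 209378 = -157394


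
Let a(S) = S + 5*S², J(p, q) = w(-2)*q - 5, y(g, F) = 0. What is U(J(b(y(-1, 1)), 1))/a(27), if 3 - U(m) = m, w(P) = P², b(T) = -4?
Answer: 1/918 ≈ 0.0010893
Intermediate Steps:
J(p, q) = -5 + 4*q (J(p, q) = (-2)²*q - 5 = 4*q - 5 = -5 + 4*q)
U(m) = 3 - m
U(J(b(y(-1, 1)), 1))/a(27) = (3 - (-5 + 4*1))/((27*(1 + 5*27))) = (3 - (-5 + 4))/((27*(1 + 135))) = (3 - 1*(-1))/((27*136)) = (3 + 1)/3672 = 4*(1/3672) = 1/918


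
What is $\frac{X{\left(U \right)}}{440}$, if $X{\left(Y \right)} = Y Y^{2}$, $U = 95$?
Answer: $\frac{171475}{88} \approx 1948.6$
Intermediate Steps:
$X{\left(Y \right)} = Y^{3}$
$\frac{X{\left(U \right)}}{440} = \frac{95^{3}}{440} = 857375 \cdot \frac{1}{440} = \frac{171475}{88}$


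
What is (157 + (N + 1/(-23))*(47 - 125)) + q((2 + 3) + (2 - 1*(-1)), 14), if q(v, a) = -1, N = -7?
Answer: 16224/23 ≈ 705.39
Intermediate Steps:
(157 + (N + 1/(-23))*(47 - 125)) + q((2 + 3) + (2 - 1*(-1)), 14) = (157 + (-7 + 1/(-23))*(47 - 125)) - 1 = (157 + (-7 - 1/23)*(-78)) - 1 = (157 - 162/23*(-78)) - 1 = (157 + 12636/23) - 1 = 16247/23 - 1 = 16224/23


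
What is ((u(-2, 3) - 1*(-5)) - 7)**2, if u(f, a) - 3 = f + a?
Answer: 4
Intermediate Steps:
u(f, a) = 3 + a + f (u(f, a) = 3 + (f + a) = 3 + (a + f) = 3 + a + f)
((u(-2, 3) - 1*(-5)) - 7)**2 = (((3 + 3 - 2) - 1*(-5)) - 7)**2 = ((4 + 5) - 7)**2 = (9 - 7)**2 = 2**2 = 4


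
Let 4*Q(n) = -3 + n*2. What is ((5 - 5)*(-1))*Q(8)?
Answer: 0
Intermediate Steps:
Q(n) = -¾ + n/2 (Q(n) = (-3 + n*2)/4 = (-3 + 2*n)/4 = -¾ + n/2)
((5 - 5)*(-1))*Q(8) = ((5 - 5)*(-1))*(-¾ + (½)*8) = (0*(-1))*(-¾ + 4) = 0*(13/4) = 0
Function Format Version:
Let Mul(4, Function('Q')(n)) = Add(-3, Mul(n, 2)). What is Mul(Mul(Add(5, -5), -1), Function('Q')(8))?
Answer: 0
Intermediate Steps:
Function('Q')(n) = Add(Rational(-3, 4), Mul(Rational(1, 2), n)) (Function('Q')(n) = Mul(Rational(1, 4), Add(-3, Mul(n, 2))) = Mul(Rational(1, 4), Add(-3, Mul(2, n))) = Add(Rational(-3, 4), Mul(Rational(1, 2), n)))
Mul(Mul(Add(5, -5), -1), Function('Q')(8)) = Mul(Mul(Add(5, -5), -1), Add(Rational(-3, 4), Mul(Rational(1, 2), 8))) = Mul(Mul(0, -1), Add(Rational(-3, 4), 4)) = Mul(0, Rational(13, 4)) = 0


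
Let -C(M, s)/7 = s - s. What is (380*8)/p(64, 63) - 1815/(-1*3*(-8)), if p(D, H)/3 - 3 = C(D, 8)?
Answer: 18875/72 ≈ 262.15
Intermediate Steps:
C(M, s) = 0 (C(M, s) = -7*(s - s) = -7*0 = 0)
p(D, H) = 9 (p(D, H) = 9 + 3*0 = 9 + 0 = 9)
(380*8)/p(64, 63) - 1815/(-1*3*(-8)) = (380*8)/9 - 1815/(-1*3*(-8)) = 3040*(1/9) - 1815/((-3*(-8))) = 3040/9 - 1815/24 = 3040/9 - 1815*1/24 = 3040/9 - 605/8 = 18875/72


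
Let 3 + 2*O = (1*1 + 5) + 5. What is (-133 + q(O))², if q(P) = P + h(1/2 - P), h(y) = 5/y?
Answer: 833569/49 ≈ 17012.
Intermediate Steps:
O = 4 (O = -3/2 + ((1*1 + 5) + 5)/2 = -3/2 + ((1 + 5) + 5)/2 = -3/2 + (6 + 5)/2 = -3/2 + (½)*11 = -3/2 + 11/2 = 4)
q(P) = P + 5/(½ - P) (q(P) = P + 5/(1/2 - P) = P + 5/(½ - P))
(-133 + q(O))² = (-133 + (4 - 5/(-½ + 4)))² = (-133 + (4 - 5/7/2))² = (-133 + (4 - 5*2/7))² = (-133 + (4 - 10/7))² = (-133 + 18/7)² = (-913/7)² = 833569/49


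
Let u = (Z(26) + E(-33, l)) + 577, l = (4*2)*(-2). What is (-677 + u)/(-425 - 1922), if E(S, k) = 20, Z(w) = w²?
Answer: -596/2347 ≈ -0.25394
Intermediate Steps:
l = -16 (l = 8*(-2) = -16)
u = 1273 (u = (26² + 20) + 577 = (676 + 20) + 577 = 696 + 577 = 1273)
(-677 + u)/(-425 - 1922) = (-677 + 1273)/(-425 - 1922) = 596/(-2347) = 596*(-1/2347) = -596/2347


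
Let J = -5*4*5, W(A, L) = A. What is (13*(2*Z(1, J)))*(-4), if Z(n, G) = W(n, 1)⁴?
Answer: -104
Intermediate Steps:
J = -100 (J = -20*5 = -100)
Z(n, G) = n⁴
(13*(2*Z(1, J)))*(-4) = (13*(2*1⁴))*(-4) = (13*(2*1))*(-4) = (13*2)*(-4) = 26*(-4) = -104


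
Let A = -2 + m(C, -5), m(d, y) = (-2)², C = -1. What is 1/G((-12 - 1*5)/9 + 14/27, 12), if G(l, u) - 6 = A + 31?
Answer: 1/39 ≈ 0.025641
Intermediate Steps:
m(d, y) = 4
A = 2 (A = -2 + 4 = 2)
G(l, u) = 39 (G(l, u) = 6 + (2 + 31) = 6 + 33 = 39)
1/G((-12 - 1*5)/9 + 14/27, 12) = 1/39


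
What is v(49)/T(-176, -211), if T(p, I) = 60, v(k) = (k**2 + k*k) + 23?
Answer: 965/12 ≈ 80.417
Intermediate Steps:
v(k) = 23 + 2*k**2 (v(k) = (k**2 + k**2) + 23 = 2*k**2 + 23 = 23 + 2*k**2)
v(49)/T(-176, -211) = (23 + 2*49**2)/60 = (23 + 2*2401)*(1/60) = (23 + 4802)*(1/60) = 4825*(1/60) = 965/12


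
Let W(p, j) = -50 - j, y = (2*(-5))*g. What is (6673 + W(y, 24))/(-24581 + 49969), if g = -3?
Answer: 6599/25388 ≈ 0.25993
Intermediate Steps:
y = 30 (y = (2*(-5))*(-3) = -10*(-3) = 30)
(6673 + W(y, 24))/(-24581 + 49969) = (6673 + (-50 - 1*24))/(-24581 + 49969) = (6673 + (-50 - 24))/25388 = (6673 - 74)*(1/25388) = 6599*(1/25388) = 6599/25388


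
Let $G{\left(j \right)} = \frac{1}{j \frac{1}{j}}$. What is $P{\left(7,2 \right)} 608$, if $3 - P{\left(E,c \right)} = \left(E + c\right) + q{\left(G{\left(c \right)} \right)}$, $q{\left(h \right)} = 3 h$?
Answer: $-5472$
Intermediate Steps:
$G{\left(j \right)} = 1$ ($G{\left(j \right)} = 1^{-1} = 1$)
$P{\left(E,c \right)} = - E - c$ ($P{\left(E,c \right)} = 3 - \left(\left(E + c\right) + 3 \cdot 1\right) = 3 - \left(\left(E + c\right) + 3\right) = 3 - \left(3 + E + c\right) = - E - c$)
$P{\left(7,2 \right)} 608 = \left(\left(-1\right) 7 - 2\right) 608 = \left(-7 - 2\right) 608 = \left(-9\right) 608 = -5472$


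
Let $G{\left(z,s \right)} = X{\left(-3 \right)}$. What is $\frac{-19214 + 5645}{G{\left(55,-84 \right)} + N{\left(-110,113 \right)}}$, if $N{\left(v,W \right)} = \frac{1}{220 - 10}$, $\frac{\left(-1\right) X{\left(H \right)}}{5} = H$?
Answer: $- \frac{2849490}{3151} \approx -904.31$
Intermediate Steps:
$X{\left(H \right)} = - 5 H$
$G{\left(z,s \right)} = 15$ ($G{\left(z,s \right)} = \left(-5\right) \left(-3\right) = 15$)
$N{\left(v,W \right)} = \frac{1}{210}$
$\frac{-19214 + 5645}{G{\left(55,-84 \right)} + N{\left(-110,113 \right)}} = \frac{-19214 + 5645}{15 + \frac{1}{210}} = - \frac{13569}{\frac{3151}{210}} = \left(-13569\right) \frac{210}{3151} = - \frac{2849490}{3151}$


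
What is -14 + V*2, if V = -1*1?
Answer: -16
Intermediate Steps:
V = -1
-14 + V*2 = -14 - 1*2 = -14 - 2 = -16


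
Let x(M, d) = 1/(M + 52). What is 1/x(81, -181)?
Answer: 133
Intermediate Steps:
x(M, d) = 1/(52 + M)
1/x(81, -181) = 1/(1/(52 + 81)) = 1/(1/133) = 133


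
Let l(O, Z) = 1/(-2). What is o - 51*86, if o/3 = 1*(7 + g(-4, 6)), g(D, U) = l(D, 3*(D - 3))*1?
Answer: -8733/2 ≈ -4366.5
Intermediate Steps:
l(O, Z) = -½
g(D, U) = -½ (g(D, U) = -½*1 = -½)
o = 39/2 (o = 3*(1*(7 - ½)) = 3*(1*(13/2)) = 3*(13/2) = 39/2 ≈ 19.500)
o - 51*86 = 39/2 - 51*86 = 39/2 - 4386 = -8733/2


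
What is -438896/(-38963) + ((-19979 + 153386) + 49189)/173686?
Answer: 41672289302/3383663809 ≈ 12.316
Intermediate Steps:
-438896/(-38963) + ((-19979 + 153386) + 49189)/173686 = -438896*(-1/38963) + (133407 + 49189)*(1/173686) = 438896/38963 + 182596*(1/173686) = 438896/38963 + 91298/86843 = 41672289302/3383663809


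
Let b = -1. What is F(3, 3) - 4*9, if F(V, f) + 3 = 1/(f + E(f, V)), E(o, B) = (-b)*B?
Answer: -233/6 ≈ -38.833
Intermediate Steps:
E(o, B) = B (E(o, B) = (-1*(-1))*B = 1*B = B)
F(V, f) = -3 + 1/(V + f) (F(V, f) = -3 + 1/(f + V) = -3 + 1/(V + f))
F(3, 3) - 4*9 = (1 - 3*3 - 3*3)/(3 + 3) - 4*9 = (1 - 9 - 9)/6 - 36 = (⅙)*(-17) - 36 = -17/6 - 36 = -233/6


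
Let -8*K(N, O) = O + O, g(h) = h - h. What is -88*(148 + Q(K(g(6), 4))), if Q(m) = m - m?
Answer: -13024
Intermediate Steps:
g(h) = 0
K(N, O) = -O/4 (K(N, O) = -(O + O)/8 = -O/4)
Q(m) = 0
-88*(148 + Q(K(g(6), 4))) = -88*(148 + 0) = -88*148 = -13024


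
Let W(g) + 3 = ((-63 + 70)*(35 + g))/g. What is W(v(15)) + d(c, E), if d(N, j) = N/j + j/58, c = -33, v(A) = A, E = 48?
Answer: 28499/1392 ≈ 20.473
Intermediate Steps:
d(N, j) = j/58 + N/j (d(N, j) = N/j + j*(1/58) = N/j + j/58 = j/58 + N/j)
W(g) = -3 + (245 + 7*g)/g (W(g) = -3 + ((-63 + 70)*(35 + g))/g = -3 + (7*(35 + g))/g = -3 + (245 + 7*g)/g)
W(v(15)) + d(c, E) = (4 + 245/15) + ((1/58)*48 - 33/48) = (4 + 245*(1/15)) + (24/29 - 33*1/48) = (4 + 49/3) + (24/29 - 11/16) = 61/3 + 65/464 = 28499/1392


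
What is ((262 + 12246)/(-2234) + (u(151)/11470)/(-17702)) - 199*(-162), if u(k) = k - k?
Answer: 36003592/1117 ≈ 32232.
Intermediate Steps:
u(k) = 0
((262 + 12246)/(-2234) + (u(151)/11470)/(-17702)) - 199*(-162) = ((262 + 12246)/(-2234) + (0/11470)/(-17702)) - 199*(-162) = (12508*(-1/2234) + (0*(1/11470))*(-1/17702)) - 1*(-32238) = (-6254/1117 + 0*(-1/17702)) + 32238 = (-6254/1117 + 0) + 32238 = -6254/1117 + 32238 = 36003592/1117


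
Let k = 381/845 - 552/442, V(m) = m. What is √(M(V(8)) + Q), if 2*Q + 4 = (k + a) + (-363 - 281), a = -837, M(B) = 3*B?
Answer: 2*I*√219448410/1105 ≈ 26.812*I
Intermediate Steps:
k = -11463/14365 (k = 381*(1/845) - 552*1/442 = 381/845 - 276/221 = -11463/14365 ≈ -0.79798)
Q = -10671744/14365 (Q = -2 + ((-11463/14365 - 837) + (-363 - 281))/2 = -2 + (-12034968/14365 - 644)/2 = -2 + (½)*(-21286028/14365) = -2 - 10643014/14365 = -10671744/14365 ≈ -742.90)
√(M(V(8)) + Q) = √(3*8 - 10671744/14365) = √(24 - 10671744/14365) = √(-10326984/14365) = 2*I*√219448410/1105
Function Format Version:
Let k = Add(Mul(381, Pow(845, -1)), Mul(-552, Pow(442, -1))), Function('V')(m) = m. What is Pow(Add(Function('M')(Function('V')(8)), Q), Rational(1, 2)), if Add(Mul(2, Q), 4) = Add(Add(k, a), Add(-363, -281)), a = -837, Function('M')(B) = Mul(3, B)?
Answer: Mul(Rational(2, 1105), I, Pow(219448410, Rational(1, 2))) ≈ Mul(26.812, I)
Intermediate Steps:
k = Rational(-11463, 14365) (k = Add(Mul(381, Rational(1, 845)), Mul(-552, Rational(1, 442))) = Add(Rational(381, 845), Rational(-276, 221)) = Rational(-11463, 14365) ≈ -0.79798)
Q = Rational(-10671744, 14365) (Q = Add(-2, Mul(Rational(1, 2), Add(Add(Rational(-11463, 14365), -837), Add(-363, -281)))) = Add(-2, Mul(Rational(1, 2), Add(Rational(-12034968, 14365), -644))) = Add(-2, Mul(Rational(1, 2), Rational(-21286028, 14365))) = Add(-2, Rational(-10643014, 14365)) = Rational(-10671744, 14365) ≈ -742.90)
Pow(Add(Function('M')(Function('V')(8)), Q), Rational(1, 2)) = Pow(Add(Mul(3, 8), Rational(-10671744, 14365)), Rational(1, 2)) = Pow(Add(24, Rational(-10671744, 14365)), Rational(1, 2)) = Pow(Rational(-10326984, 14365), Rational(1, 2)) = Mul(Rational(2, 1105), I, Pow(219448410, Rational(1, 2)))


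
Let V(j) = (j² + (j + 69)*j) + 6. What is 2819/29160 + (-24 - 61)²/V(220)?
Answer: 263184767/1632755880 ≈ 0.16119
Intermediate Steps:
V(j) = 6 + j² + j*(69 + j) (V(j) = (j² + (69 + j)*j) + 6 = (j² + j*(69 + j)) + 6 = 6 + j² + j*(69 + j))
2819/29160 + (-24 - 61)²/V(220) = 2819/29160 + (-24 - 61)²/(6 + 2*220² + 69*220) = 2819*(1/29160) + (-85)²/(6 + 2*48400 + 15180) = 2819/29160 + 7225/(6 + 96800 + 15180) = 2819/29160 + 7225/111986 = 263184767/1632755880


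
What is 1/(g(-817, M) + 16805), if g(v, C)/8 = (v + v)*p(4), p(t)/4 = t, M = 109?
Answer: -1/192347 ≈ -5.1989e-6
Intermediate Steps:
p(t) = 4*t
g(v, C) = 256*v (g(v, C) = 8*((v + v)*(4*4)) = 8*((2*v)*16) = 8*(32*v) = 256*v)
1/(g(-817, M) + 16805) = 1/(256*(-817) + 16805) = 1/(-209152 + 16805) = 1/(-192347) = -1/192347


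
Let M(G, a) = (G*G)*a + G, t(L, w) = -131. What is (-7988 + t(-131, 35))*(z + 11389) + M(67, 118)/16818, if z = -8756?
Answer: -359523355717/16818 ≈ -2.1377e+7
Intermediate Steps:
M(G, a) = G + a*G**2 (M(G, a) = G**2*a + G = a*G**2 + G = G + a*G**2)
(-7988 + t(-131, 35))*(z + 11389) + M(67, 118)/16818 = (-7988 - 131)*(-8756 + 11389) + (67*(1 + 67*118))/16818 = -8119*2633 + (67*(1 + 7906))*(1/16818) = -21377327 + (67*7907)*(1/16818) = -21377327 + 529769*(1/16818) = -21377327 + 529769/16818 = -359523355717/16818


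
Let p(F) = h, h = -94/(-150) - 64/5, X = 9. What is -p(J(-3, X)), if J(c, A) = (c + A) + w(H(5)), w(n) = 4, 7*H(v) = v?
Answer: 913/75 ≈ 12.173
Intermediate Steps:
H(v) = v/7
J(c, A) = 4 + A + c (J(c, A) = (c + A) + 4 = (A + c) + 4 = 4 + A + c)
h = -913/75 (h = -94*(-1/150) - 64*⅕ = 47/75 - 64/5 = -913/75 ≈ -12.173)
p(F) = -913/75
-p(J(-3, X)) = -1*(-913/75) = 913/75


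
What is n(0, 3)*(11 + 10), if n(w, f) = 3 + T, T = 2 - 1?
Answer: 84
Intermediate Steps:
T = 1
n(w, f) = 4 (n(w, f) = 3 + 1 = 4)
n(0, 3)*(11 + 10) = 4*(11 + 10) = 4*21 = 84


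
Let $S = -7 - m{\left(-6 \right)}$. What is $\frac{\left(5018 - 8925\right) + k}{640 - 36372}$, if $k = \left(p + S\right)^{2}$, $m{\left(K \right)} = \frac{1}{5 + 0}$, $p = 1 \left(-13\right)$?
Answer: $\frac{43737}{446650} \approx 0.097922$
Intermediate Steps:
$p = -13$
$m{\left(K \right)} = \frac{1}{5}$
$S = - \frac{36}{5}$ ($S = -7 - \frac{1}{5} = - \frac{36}{5} \approx -7.2$)
$k = \frac{10201}{25}$ ($k = \left(-13 - \frac{36}{5}\right)^{2} = \left(- \frac{101}{5}\right)^{2} = \frac{10201}{25} \approx 408.04$)
$\frac{\left(5018 - 8925\right) + k}{640 - 36372} = \frac{\left(5018 - 8925\right) + \frac{10201}{25}}{640 - 36372} = \frac{\left(5018 - 8925\right) + \frac{10201}{25}}{-35732} = \left(-3907 + \frac{10201}{25}\right) \left(- \frac{1}{35732}\right) = \left(- \frac{87474}{25}\right) \left(- \frac{1}{35732}\right) = \frac{43737}{446650}$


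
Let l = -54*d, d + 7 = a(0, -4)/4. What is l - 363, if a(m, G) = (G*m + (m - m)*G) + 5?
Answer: -105/2 ≈ -52.500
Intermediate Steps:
a(m, G) = 5 + G*m (a(m, G) = (G*m + 0*G) + 5 = (G*m + 0) + 5 = G*m + 5 = 5 + G*m)
d = -23/4 (d = -7 + (5 - 4*0)/4 = -7 + (5 + 0)*(1/4) = -7 + 5*(1/4) = -7 + 5/4 = -23/4 ≈ -5.7500)
l = 621/2 (l = -54*(-23/4) = 621/2 ≈ 310.50)
l - 363 = 621/2 - 363 = -105/2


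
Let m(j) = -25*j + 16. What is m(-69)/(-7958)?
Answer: -1741/7958 ≈ -0.21877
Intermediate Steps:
m(j) = 16 - 25*j
m(-69)/(-7958) = (16 - 25*(-69))/(-7958) = (16 + 1725)*(-1/7958) = 1741*(-1/7958) = -1741/7958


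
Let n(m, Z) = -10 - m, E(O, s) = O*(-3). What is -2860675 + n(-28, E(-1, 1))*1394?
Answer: -2835583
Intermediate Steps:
E(O, s) = -3*O
-2860675 + n(-28, E(-1, 1))*1394 = -2860675 + (-10 - 1*(-28))*1394 = -2860675 + (-10 + 28)*1394 = -2860675 + 18*1394 = -2860675 + 25092 = -2835583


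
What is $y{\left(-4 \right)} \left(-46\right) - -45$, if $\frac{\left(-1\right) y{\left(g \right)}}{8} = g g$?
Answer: $5933$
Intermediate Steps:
$y{\left(g \right)} = - 8 g^{2}$ ($y{\left(g \right)} = - 8 g g = - 8 g^{2}$)
$y{\left(-4 \right)} \left(-46\right) - -45 = - 8 \left(-4\right)^{2} \left(-46\right) - -45 = \left(-8\right) 16 \left(-46\right) + 45 = \left(-128\right) \left(-46\right) + 45 = 5888 + 45 = 5933$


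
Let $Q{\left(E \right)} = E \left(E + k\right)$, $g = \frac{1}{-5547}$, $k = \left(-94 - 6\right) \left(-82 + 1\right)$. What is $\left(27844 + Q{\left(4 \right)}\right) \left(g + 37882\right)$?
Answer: $\frac{12662521357780}{5547} \approx 2.2828 \cdot 10^{9}$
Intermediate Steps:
$k = 8100$ ($k = \left(-100\right) \left(-81\right) = 8100$)
$g = - \frac{1}{5547} \approx -0.00018028$
$Q{\left(E \right)} = E \left(8100 + E\right)$ ($Q{\left(E \right)} = E \left(E + 8100\right) = E \left(8100 + E\right)$)
$\left(27844 + Q{\left(4 \right)}\right) \left(g + 37882\right) = \left(27844 + 4 \left(8100 + 4\right)\right) \left(- \frac{1}{5547} + 37882\right) = \left(27844 + 4 \cdot 8104\right) \frac{210131453}{5547} = \left(27844 + 32416\right) \frac{210131453}{5547} = 60260 \cdot \frac{210131453}{5547} = \frac{12662521357780}{5547}$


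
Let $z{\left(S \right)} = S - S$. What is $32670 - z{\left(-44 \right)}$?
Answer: $32670$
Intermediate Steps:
$z{\left(S \right)} = 0$
$32670 - z{\left(-44 \right)} = 32670 - 0 = 32670 + 0 = 32670$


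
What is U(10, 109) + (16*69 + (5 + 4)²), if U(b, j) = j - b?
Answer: 1284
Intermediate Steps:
U(10, 109) + (16*69 + (5 + 4)²) = (109 - 1*10) + (16*69 + (5 + 4)²) = (109 - 10) + (1104 + 9²) = 99 + (1104 + 81) = 99 + 1185 = 1284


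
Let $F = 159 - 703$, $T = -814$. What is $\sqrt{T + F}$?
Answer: $i \sqrt{1358} \approx 36.851 i$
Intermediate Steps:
$F = -544$
$\sqrt{T + F} = \sqrt{-814 - 544} = \sqrt{-1358} = i \sqrt{1358}$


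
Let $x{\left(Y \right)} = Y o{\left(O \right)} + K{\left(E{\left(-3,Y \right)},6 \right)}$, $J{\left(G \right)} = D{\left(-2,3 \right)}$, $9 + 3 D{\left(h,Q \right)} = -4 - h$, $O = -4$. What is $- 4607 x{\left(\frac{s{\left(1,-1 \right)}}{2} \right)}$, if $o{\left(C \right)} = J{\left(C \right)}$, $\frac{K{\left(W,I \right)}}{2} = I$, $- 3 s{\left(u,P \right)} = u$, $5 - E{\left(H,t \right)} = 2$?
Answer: $- \frac{1045789}{18} \approx -58099.0$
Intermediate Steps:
$E{\left(H,t \right)} = 3$ ($E{\left(H,t \right)} = 5 - 2 = 3$)
$s{\left(u,P \right)} = - \frac{u}{3}$
$K{\left(W,I \right)} = 2 I$
$D{\left(h,Q \right)} = - \frac{13}{3} - \frac{h}{3}$ ($D{\left(h,Q \right)} = -3 + \frac{-4 - h}{3} = -3 - \left(\frac{4}{3} + \frac{h}{3}\right) = - \frac{13}{3} - \frac{h}{3}$)
$J{\left(G \right)} = - \frac{11}{3}$ ($J{\left(G \right)} = - \frac{13}{3} - - \frac{2}{3} = - \frac{13}{3} + \frac{2}{3} = - \frac{11}{3}$)
$o{\left(C \right)} = - \frac{11}{3}$
$x{\left(Y \right)} = 12 - \frac{11 Y}{3}$ ($x{\left(Y \right)} = Y \left(- \frac{11}{3}\right) + 2 \cdot 6 = - \frac{11 Y}{3} + 12 = 12 - \frac{11 Y}{3}$)
$- 4607 x{\left(\frac{s{\left(1,-1 \right)}}{2} \right)} = - 4607 \left(12 - \frac{11 \frac{\left(- \frac{1}{3}\right) 1}{2}}{3}\right) = - 4607 \left(12 - \frac{11 \left(\left(- \frac{1}{3}\right) \frac{1}{2}\right)}{3}\right) = - 4607 \left(12 - - \frac{11}{18}\right) = - 4607 \left(12 + \frac{11}{18}\right) = \left(-4607\right) \frac{227}{18} = - \frac{1045789}{18}$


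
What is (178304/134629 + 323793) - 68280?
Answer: 34399637981/134629 ≈ 2.5551e+5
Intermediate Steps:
(178304/134629 + 323793) - 68280 = 43592106101/134629 - 68280 = 34399637981/134629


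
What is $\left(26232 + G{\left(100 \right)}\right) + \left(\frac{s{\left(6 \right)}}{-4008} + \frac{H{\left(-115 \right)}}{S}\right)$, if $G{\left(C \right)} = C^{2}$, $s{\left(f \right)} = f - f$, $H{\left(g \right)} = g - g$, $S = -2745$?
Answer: $36232$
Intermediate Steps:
$H{\left(g \right)} = 0$
$s{\left(f \right)} = 0$
$\left(26232 + G{\left(100 \right)}\right) + \left(\frac{s{\left(6 \right)}}{-4008} + \frac{H{\left(-115 \right)}}{S}\right) = \left(26232 + 100^{2}\right) + \left(\frac{0}{-4008} + \frac{0}{-2745}\right) = \left(26232 + 10000\right) + \left(0 \left(- \frac{1}{4008}\right) + 0 \left(- \frac{1}{2745}\right)\right) = 36232 + \left(0 + 0\right) = 36232 + 0 = 36232$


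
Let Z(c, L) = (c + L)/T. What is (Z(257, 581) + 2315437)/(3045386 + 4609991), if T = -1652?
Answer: 1912550543/6323341402 ≈ 0.30246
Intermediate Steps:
Z(c, L) = -L/1652 - c/1652 (Z(c, L) = (c + L)/(-1652) = (L + c)*(-1/1652) = -L/1652 - c/1652)
(Z(257, 581) + 2315437)/(3045386 + 4609991) = ((-1/1652*581 - 1/1652*257) + 2315437)/(3045386 + 4609991) = ((-83/236 - 257/1652) + 2315437)/7655377 = (-419/826 + 2315437)*(1/7655377) = (1912550543/826)*(1/7655377) = 1912550543/6323341402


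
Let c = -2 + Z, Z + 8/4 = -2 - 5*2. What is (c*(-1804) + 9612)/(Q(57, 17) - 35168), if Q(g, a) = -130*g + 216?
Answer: -19238/21181 ≈ -0.90827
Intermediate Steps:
Z = -14 (Z = -2 + (-2 - 5*2) = -2 + (-2 - 10) = -2 - 12 = -14)
Q(g, a) = 216 - 130*g
c = -16 (c = -2 - 14 = -16)
(c*(-1804) + 9612)/(Q(57, 17) - 35168) = (-16*(-1804) + 9612)/((216 - 130*57) - 35168) = (28864 + 9612)/((216 - 7410) - 35168) = 38476/(-7194 - 35168) = 38476/(-42362) = 38476*(-1/42362) = -19238/21181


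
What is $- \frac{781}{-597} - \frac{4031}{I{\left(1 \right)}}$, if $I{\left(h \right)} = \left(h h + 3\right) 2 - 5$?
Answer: $- \frac{801388}{597} \approx -1342.4$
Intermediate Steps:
$I{\left(h \right)} = 1 + 2 h^{2}$ ($I{\left(h \right)} = \left(h^{2} + 3\right) 2 - 5 = \left(3 + h^{2}\right) 2 - 5 = \left(6 + 2 h^{2}\right) - 5 = 1 + 2 h^{2}$)
$- \frac{781}{-597} - \frac{4031}{I{\left(1 \right)}} = - \frac{781}{-597} - \frac{4031}{1 + 2 \cdot 1^{2}} = \left(-781\right) \left(- \frac{1}{597}\right) - \frac{4031}{1 + 2 \cdot 1} = \frac{781}{597} - \frac{4031}{1 + 2} = \frac{781}{597} - \frac{4031}{3} = - \frac{801388}{597}$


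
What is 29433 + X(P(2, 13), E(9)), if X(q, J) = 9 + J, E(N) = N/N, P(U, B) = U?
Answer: 29443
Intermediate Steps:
E(N) = 1
29433 + X(P(2, 13), E(9)) = 29433 + (9 + 1) = 29433 + 10 = 29443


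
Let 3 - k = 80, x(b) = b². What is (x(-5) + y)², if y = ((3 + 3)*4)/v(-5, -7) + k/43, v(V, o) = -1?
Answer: 1156/1849 ≈ 0.62520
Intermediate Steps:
k = -77 (k = 3 - 1*80 = 3 - 80 = -77)
y = -1109/43 (y = ((3 + 3)*4)/(-1) - 77/43 = (6*4)*(-1) - 77*1/43 = 24*(-1) - 77/43 = -24 - 77/43 = -1109/43 ≈ -25.791)
(x(-5) + y)² = ((-5)² - 1109/43)² = (25 - 1109/43)² = (-34/43)² = 1156/1849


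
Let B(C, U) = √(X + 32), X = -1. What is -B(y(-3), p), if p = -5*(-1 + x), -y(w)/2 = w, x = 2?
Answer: -√31 ≈ -5.5678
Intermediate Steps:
y(w) = -2*w
p = -5 (p = -5*(-1 + 2) = -5*1 = -5)
B(C, U) = √31 (B(C, U) = √(-1 + 32) = √31)
-B(y(-3), p) = -√31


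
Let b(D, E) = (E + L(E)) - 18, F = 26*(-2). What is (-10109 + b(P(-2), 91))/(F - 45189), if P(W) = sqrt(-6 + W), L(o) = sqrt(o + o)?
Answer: 10036/45241 - sqrt(182)/45241 ≈ 0.22154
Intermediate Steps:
L(o) = sqrt(2)*sqrt(o) (L(o) = sqrt(2*o) = sqrt(2)*sqrt(o))
F = -52
b(D, E) = -18 + E + sqrt(2)*sqrt(E) (b(D, E) = (E + sqrt(2)*sqrt(E)) - 18 = -18 + E + sqrt(2)*sqrt(E))
(-10109 + b(P(-2), 91))/(F - 45189) = (-10109 + (-18 + 91 + sqrt(2)*sqrt(91)))/(-52 - 45189) = (-10109 + (-18 + 91 + sqrt(182)))/(-45241) = (-10109 + (73 + sqrt(182)))*(-1/45241) = (-10036 + sqrt(182))*(-1/45241) = 10036/45241 - sqrt(182)/45241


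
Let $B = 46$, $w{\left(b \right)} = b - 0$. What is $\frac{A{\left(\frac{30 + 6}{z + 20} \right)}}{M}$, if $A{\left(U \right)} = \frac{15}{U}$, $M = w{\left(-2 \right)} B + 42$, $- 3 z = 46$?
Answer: $- \frac{7}{180} \approx -0.038889$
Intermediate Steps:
$w{\left(b \right)} = b$ ($w{\left(b \right)} = b + 0 = b$)
$z = - \frac{46}{3}$ ($z = \left(- \frac{1}{3}\right) 46 = - \frac{46}{3} \approx -15.333$)
$M = -50$ ($M = \left(-2\right) 46 + 42 = -92 + 42 = -50$)
$\frac{A{\left(\frac{30 + 6}{z + 20} \right)}}{M} = \frac{15 \frac{1}{\left(30 + 6\right) \frac{1}{- \frac{46}{3} + 20}}}{-50} = \frac{15}{36 \frac{1}{\frac{14}{3}}} \left(- \frac{1}{50}\right) = \frac{15}{36 \cdot \frac{3}{14}} \left(- \frac{1}{50}\right) = \frac{15}{\frac{54}{7}} \left(- \frac{1}{50}\right) = 15 \cdot \frac{7}{54} \left(- \frac{1}{50}\right) = \frac{35}{18} \left(- \frac{1}{50}\right) = - \frac{7}{180}$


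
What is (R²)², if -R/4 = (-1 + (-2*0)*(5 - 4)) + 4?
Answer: 20736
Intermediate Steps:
R = -12 (R = -4*((-1 + (-2*0)*(5 - 4)) + 4) = -4*((-1 + 0*1) + 4) = -4*((-1 + 0) + 4) = -4*(-1 + 4) = -4*3 = -12)
(R²)² = ((-12)²)² = 144² = 20736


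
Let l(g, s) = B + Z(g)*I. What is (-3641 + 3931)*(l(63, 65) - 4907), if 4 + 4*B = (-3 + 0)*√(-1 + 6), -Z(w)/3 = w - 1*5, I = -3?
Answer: -1271940 - 435*√5/2 ≈ -1.2724e+6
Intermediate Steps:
Z(w) = 15 - 3*w (Z(w) = -3*(w - 1*5) = -3*(w - 5) = -3*(-5 + w) = 15 - 3*w)
B = -1 - 3*√5/4 (B = -1 + ((-3 + 0)*√(-1 + 6))/4 = -1 + (-3*√5)/4 = -1 - 3*√5/4 ≈ -2.6771)
l(g, s) = -46 + 9*g - 3*√5/4 (l(g, s) = (-1 - 3*√5/4) + (15 - 3*g)*(-3) = (-1 - 3*√5/4) + (-45 + 9*g) = -46 + 9*g - 3*√5/4)
(-3641 + 3931)*(l(63, 65) - 4907) = (-3641 + 3931)*((-46 + 9*63 - 3*√5/4) - 4907) = 290*((-46 + 567 - 3*√5/4) - 4907) = 290*((521 - 3*√5/4) - 4907) = 290*(-4386 - 3*√5/4) = -1271940 - 435*√5/2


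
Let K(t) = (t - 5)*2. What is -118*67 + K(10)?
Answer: -7896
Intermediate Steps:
K(t) = -10 + 2*t (K(t) = (-5 + t)*2 = -10 + 2*t)
-118*67 + K(10) = -118*67 + (-10 + 2*10) = -7906 + (-10 + 20) = -7906 + 10 = -7896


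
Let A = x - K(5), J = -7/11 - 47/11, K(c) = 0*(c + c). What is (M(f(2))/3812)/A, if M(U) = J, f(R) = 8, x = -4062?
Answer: 9/28387964 ≈ 3.1704e-7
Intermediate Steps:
K(c) = 0 (K(c) = 0*(2*c) = 0)
J = -54/11 (J = -7*1/11 - 47*1/11 = -7/11 - 47/11 = -54/11 ≈ -4.9091)
M(U) = -54/11
A = -4062 (A = -4062 - 1*0 = -4062 + 0 = -4062)
(M(f(2))/3812)/A = -54/11/3812/(-4062) = -54/11*1/3812*(-1/4062) = -27/20966*(-1/4062) = 9/28387964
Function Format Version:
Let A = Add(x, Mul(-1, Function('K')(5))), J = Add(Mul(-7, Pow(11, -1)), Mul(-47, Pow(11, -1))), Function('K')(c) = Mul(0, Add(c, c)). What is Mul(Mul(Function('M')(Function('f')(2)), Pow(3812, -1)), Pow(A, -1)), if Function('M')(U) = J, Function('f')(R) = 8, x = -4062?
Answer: Rational(9, 28387964) ≈ 3.1704e-7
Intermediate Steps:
Function('K')(c) = 0 (Function('K')(c) = Mul(0, Mul(2, c)) = 0)
J = Rational(-54, 11) (J = Add(Mul(-7, Rational(1, 11)), Mul(-47, Rational(1, 11))) = Add(Rational(-7, 11), Rational(-47, 11)) = Rational(-54, 11) ≈ -4.9091)
Function('M')(U) = Rational(-54, 11)
A = -4062 (A = Add(-4062, Mul(-1, 0)) = Add(-4062, 0) = -4062)
Mul(Mul(Function('M')(Function('f')(2)), Pow(3812, -1)), Pow(A, -1)) = Mul(Mul(Rational(-54, 11), Pow(3812, -1)), Pow(-4062, -1)) = Mul(Mul(Rational(-54, 11), Rational(1, 3812)), Rational(-1, 4062)) = Mul(Rational(-27, 20966), Rational(-1, 4062)) = Rational(9, 28387964)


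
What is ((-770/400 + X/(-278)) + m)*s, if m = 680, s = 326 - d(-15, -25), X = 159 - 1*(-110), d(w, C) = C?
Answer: 1321415667/5560 ≈ 2.3766e+5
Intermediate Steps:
X = 269 (X = 159 + 110 = 269)
s = 351 (s = 326 - 1*(-25) = 326 + 25 = 351)
((-770/400 + X/(-278)) + m)*s = ((-770/400 + 269/(-278)) + 680)*351 = ((-770*1/400 + 269*(-1/278)) + 680)*351 = ((-77/40 - 269/278) + 680)*351 = (-16083/5560 + 680)*351 = (3764717/5560)*351 = 1321415667/5560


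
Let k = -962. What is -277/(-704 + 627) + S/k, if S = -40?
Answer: 134777/37037 ≈ 3.6390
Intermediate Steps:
-277/(-704 + 627) + S/k = -277/(-704 + 627) - 40/(-962) = -277/(-77) - 40*(-1/962) = -277*(-1/77) + 20/481 = 277/77 + 20/481 = 134777/37037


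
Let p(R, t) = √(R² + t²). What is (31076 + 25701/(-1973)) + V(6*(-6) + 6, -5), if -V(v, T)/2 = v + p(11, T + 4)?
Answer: 61405627/1973 - 2*√122 ≈ 31101.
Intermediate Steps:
V(v, T) = -2*v - 2*√(121 + (4 + T)²) (V(v, T) = -2*(v + √(11² + (T + 4)²)) = -2*(v + √(121 + (4 + T)²)) = -2*v - 2*√(121 + (4 + T)²))
(31076 + 25701/(-1973)) + V(6*(-6) + 6, -5) = (31076 + 25701/(-1973)) + (-2*(6*(-6) + 6) - 2*√(121 + (4 - 5)²)) = (31076 + 25701*(-1/1973)) + (-2*(-36 + 6) - 2*√(121 + (-1)²)) = (31076 - 25701/1973) + (-2*(-30) - 2*√(121 + 1)) = 61287247/1973 + (60 - 2*√122) = 61405627/1973 - 2*√122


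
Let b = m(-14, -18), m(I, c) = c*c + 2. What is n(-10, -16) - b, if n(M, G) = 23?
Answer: -303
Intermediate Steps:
m(I, c) = 2 + c**2 (m(I, c) = c**2 + 2 = 2 + c**2)
b = 326 (b = 2 + (-18)**2 = 2 + 324 = 326)
n(-10, -16) - b = 23 - 1*326 = 23 - 326 = -303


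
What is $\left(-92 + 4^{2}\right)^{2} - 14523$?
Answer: $-8747$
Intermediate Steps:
$\left(-92 + 4^{2}\right)^{2} - 14523 = \left(-92 + 16\right)^{2} - 14523 = \left(-76\right)^{2} - 14523 = 5776 - 14523 = -8747$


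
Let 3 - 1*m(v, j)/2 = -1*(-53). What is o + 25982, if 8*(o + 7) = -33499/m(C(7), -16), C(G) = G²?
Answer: 20813499/800 ≈ 26017.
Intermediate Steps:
m(v, j) = -100 (m(v, j) = 6 - (-2)*(-53) = 6 - 2*53 = 6 - 106 = -100)
o = 27899/800 (o = -7 + (-33499/(-100))/8 = -7 + (-33499*(-1/100))/8 = -7 + (⅛)*(33499/100) = -7 + 33499/800 = 27899/800 ≈ 34.874)
o + 25982 = 27899/800 + 25982 = 20813499/800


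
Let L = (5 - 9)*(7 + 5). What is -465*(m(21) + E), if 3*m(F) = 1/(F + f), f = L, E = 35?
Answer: -439270/27 ≈ -16269.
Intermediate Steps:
L = -48 (L = -4*12 = -48)
f = -48
m(F) = 1/(3*(-48 + F)) (m(F) = 1/(3*(F - 48)) = 1/(3*(-48 + F)))
-465*(m(21) + E) = -465*(1/(3*(-48 + 21)) + 35) = -465*((⅓)/(-27) + 35) = -465*((⅓)*(-1/27) + 35) = -465*(-1/81 + 35) = -465*2834/81 = -439270/27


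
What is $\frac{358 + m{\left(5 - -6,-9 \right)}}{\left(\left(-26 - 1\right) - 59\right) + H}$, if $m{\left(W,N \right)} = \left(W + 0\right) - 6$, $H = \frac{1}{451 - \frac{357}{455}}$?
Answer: $- \frac{10622832}{2516639} \approx -4.221$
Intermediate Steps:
$H = \frac{65}{29264}$ ($H = \frac{1}{451 - \frac{51}{65}} = \frac{1}{\frac{29264}{65}} = \frac{65}{29264} \approx 0.0022212$)
$m{\left(W,N \right)} = -6 + W$ ($m{\left(W,N \right)} = W - 6 = -6 + W$)
$\frac{358 + m{\left(5 - -6,-9 \right)}}{\left(\left(-26 - 1\right) - 59\right) + H} = \frac{358 + \left(-6 + \left(5 - -6\right)\right)}{\left(\left(-26 - 1\right) - 59\right) + \frac{65}{29264}} = \frac{358 + \left(-6 + \left(5 + 6\right)\right)}{\left(-27 - 59\right) + \frac{65}{29264}} = \frac{358 + \left(-6 + 11\right)}{-86 + \frac{65}{29264}} = \frac{358 + 5}{- \frac{2516639}{29264}} = 363 \left(- \frac{29264}{2516639}\right) = - \frac{10622832}{2516639}$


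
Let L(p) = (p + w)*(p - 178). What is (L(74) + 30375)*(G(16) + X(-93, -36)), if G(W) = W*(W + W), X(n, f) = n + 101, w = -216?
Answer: 23474360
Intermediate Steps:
X(n, f) = 101 + n
G(W) = 2*W² (G(W) = W*(2*W) = 2*W²)
L(p) = (-216 + p)*(-178 + p) (L(p) = (p - 216)*(p - 178) = (-216 + p)*(-178 + p))
(L(74) + 30375)*(G(16) + X(-93, -36)) = ((38448 + 74² - 394*74) + 30375)*(2*16² + (101 - 93)) = ((38448 + 5476 - 29156) + 30375)*(2*256 + 8) = (14768 + 30375)*(512 + 8) = 45143*520 = 23474360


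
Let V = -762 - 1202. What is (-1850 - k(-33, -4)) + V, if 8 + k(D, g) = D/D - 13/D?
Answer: -125644/33 ≈ -3807.4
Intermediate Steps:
V = -1964
k(D, g) = -7 - 13/D (k(D, g) = -8 + (D/D - 13/D) = -8 + (1 - 13/D) = -7 - 13/D)
(-1850 - k(-33, -4)) + V = (-1850 - (-7 - 13/(-33))) - 1964 = (-1850 - (-7 - 13*(-1/33))) - 1964 = (-1850 - (-7 + 13/33)) - 1964 = (-1850 - 1*(-218/33)) - 1964 = (-1850 + 218/33) - 1964 = -60832/33 - 1964 = -125644/33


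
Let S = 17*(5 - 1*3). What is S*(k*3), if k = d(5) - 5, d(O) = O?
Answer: 0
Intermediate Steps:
S = 34 (S = 17*(5 - 3) = 17*2 = 34)
k = 0 (k = 5 - 5 = 0)
S*(k*3) = 34*(0*3) = 34*0 = 0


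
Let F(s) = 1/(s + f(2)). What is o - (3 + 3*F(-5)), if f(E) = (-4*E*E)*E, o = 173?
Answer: 6293/37 ≈ 170.08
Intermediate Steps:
f(E) = -4*E**3 (f(E) = (-4*E**2)*E = -4*E**3)
F(s) = 1/(-32 + s) (F(s) = 1/(s - 4*2**3) = 1/(s - 4*8) = 1/(s - 32) = 1/(-32 + s))
o - (3 + 3*F(-5)) = 173 - (3 + 3/(-32 - 5)) = 173 - (3 + 3/(-37)) = 173 - (3 + 3*(-1/37)) = 173 - (3 - 3/37) = 173 - 1*108/37 = 173 - 108/37 = 6293/37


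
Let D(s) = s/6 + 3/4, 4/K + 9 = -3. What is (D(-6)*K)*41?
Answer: 41/12 ≈ 3.4167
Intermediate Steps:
K = -1/3 (K = 4/(-9 - 3) = 4/(-12) = 4*(-1/12) = -1/3 ≈ -0.33333)
D(s) = 3/4 + s/6 (D(s) = s*(1/6) + 3*(1/4) = s/6 + 3/4 = 3/4 + s/6)
(D(-6)*K)*41 = ((3/4 + (1/6)*(-6))*(-1/3))*41 = ((3/4 - 1)*(-1/3))*41 = -1/4*(-1/3)*41 = (1/12)*41 = 41/12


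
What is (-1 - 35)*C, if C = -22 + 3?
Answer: 684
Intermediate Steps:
C = -19
(-1 - 35)*C = (-1 - 35)*(-19) = -36*(-19) = 684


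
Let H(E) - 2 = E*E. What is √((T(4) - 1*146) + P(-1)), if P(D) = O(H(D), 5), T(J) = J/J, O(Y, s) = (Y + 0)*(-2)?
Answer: I*√151 ≈ 12.288*I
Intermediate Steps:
H(E) = 2 + E² (H(E) = 2 + E*E = 2 + E²)
O(Y, s) = -2*Y (O(Y, s) = Y*(-2) = -2*Y)
T(J) = 1
P(D) = -4 - 2*D² (P(D) = -2*(2 + D²) = -4 - 2*D²)
√((T(4) - 1*146) + P(-1)) = √((1 - 1*146) + (-4 - 2*(-1)²)) = √((1 - 146) + (-4 - 2*1)) = √(-145 + (-4 - 2)) = √(-145 - 6) = √(-151) = I*√151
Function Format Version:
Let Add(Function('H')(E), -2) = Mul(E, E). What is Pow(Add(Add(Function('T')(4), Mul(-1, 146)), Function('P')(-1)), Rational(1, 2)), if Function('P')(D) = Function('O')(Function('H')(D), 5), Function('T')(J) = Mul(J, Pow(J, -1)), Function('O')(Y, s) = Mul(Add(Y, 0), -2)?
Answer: Mul(I, Pow(151, Rational(1, 2))) ≈ Mul(12.288, I)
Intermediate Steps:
Function('H')(E) = Add(2, Pow(E, 2)) (Function('H')(E) = Add(2, Mul(E, E)) = Add(2, Pow(E, 2)))
Function('O')(Y, s) = Mul(-2, Y) (Function('O')(Y, s) = Mul(Y, -2) = Mul(-2, Y))
Function('T')(J) = 1
Function('P')(D) = Add(-4, Mul(-2, Pow(D, 2))) (Function('P')(D) = Mul(-2, Add(2, Pow(D, 2))) = Add(-4, Mul(-2, Pow(D, 2))))
Pow(Add(Add(Function('T')(4), Mul(-1, 146)), Function('P')(-1)), Rational(1, 2)) = Pow(Add(Add(1, Mul(-1, 146)), Add(-4, Mul(-2, Pow(-1, 2)))), Rational(1, 2)) = Pow(Add(Add(1, -146), Add(-4, Mul(-2, 1))), Rational(1, 2)) = Pow(Add(-145, Add(-4, -2)), Rational(1, 2)) = Pow(Add(-145, -6), Rational(1, 2)) = Pow(-151, Rational(1, 2)) = Mul(I, Pow(151, Rational(1, 2)))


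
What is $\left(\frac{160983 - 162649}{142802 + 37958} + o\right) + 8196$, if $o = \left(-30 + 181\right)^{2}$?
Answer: $\frac{2801508027}{90380} \approx 30997.0$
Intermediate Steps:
$o = 22801$ ($o = 151^{2} = 22801$)
$\left(\frac{160983 - 162649}{142802 + 37958} + o\right) + 8196 = \left(\frac{160983 - 162649}{142802 + 37958} + 22801\right) + 8196 = \left(- \frac{1666}{180760} + 22801\right) + 8196 = \left(\left(-1666\right) \frac{1}{180760} + 22801\right) + 8196 = \left(- \frac{833}{90380} + 22801\right) + 8196 = \frac{2060753547}{90380} + 8196 = \frac{2801508027}{90380}$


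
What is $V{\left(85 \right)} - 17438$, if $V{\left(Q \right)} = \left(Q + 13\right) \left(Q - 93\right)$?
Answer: $-18222$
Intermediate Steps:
$V{\left(Q \right)} = \left(-93 + Q\right) \left(13 + Q\right)$ ($V{\left(Q \right)} = \left(13 + Q\right) \left(-93 + Q\right) = \left(-93 + Q\right) \left(13 + Q\right)$)
$V{\left(85 \right)} - 17438 = \left(-1209 + 85^{2} - 6800\right) - 17438 = \left(-1209 + 7225 - 6800\right) - 17438 = -784 - 17438 = -18222$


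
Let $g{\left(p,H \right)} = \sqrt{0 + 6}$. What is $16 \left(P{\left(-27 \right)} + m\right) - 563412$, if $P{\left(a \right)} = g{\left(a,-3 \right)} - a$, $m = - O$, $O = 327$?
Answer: $-568212 + 16 \sqrt{6} \approx -5.6817 \cdot 10^{5}$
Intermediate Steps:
$g{\left(p,H \right)} = \sqrt{6}$
$m = -327$ ($m = \left(-1\right) 327 = -327$)
$P{\left(a \right)} = \sqrt{6} - a$
$16 \left(P{\left(-27 \right)} + m\right) - 563412 = 16 \left(\left(\sqrt{6} - -27\right) - 327\right) - 563412 = 16 \left(\left(\sqrt{6} + 27\right) - 327\right) - 563412 = 16 \left(\left(27 + \sqrt{6}\right) - 327\right) - 563412 = 16 \left(-300 + \sqrt{6}\right) - 563412 = \left(-4800 + 16 \sqrt{6}\right) - 563412 = -568212 + 16 \sqrt{6}$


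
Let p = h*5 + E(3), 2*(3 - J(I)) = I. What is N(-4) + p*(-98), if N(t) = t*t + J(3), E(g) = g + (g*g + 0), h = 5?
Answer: -7217/2 ≈ -3608.5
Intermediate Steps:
J(I) = 3 - I/2
E(g) = g + g² (E(g) = g + (g² + 0) = g + g²)
N(t) = 3/2 + t² (N(t) = t*t + (3 - ½*3) = t² + (3 - 3/2) = t² + 3/2 = 3/2 + t²)
p = 37 (p = 5*5 + 3*(1 + 3) = 25 + 3*4 = 25 + 12 = 37)
N(-4) + p*(-98) = (3/2 + (-4)²) + 37*(-98) = (3/2 + 16) - 3626 = 35/2 - 3626 = -7217/2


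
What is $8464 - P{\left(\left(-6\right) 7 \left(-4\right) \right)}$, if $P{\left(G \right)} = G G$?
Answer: $-19760$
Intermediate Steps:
$P{\left(G \right)} = G^{2}$
$8464 - P{\left(\left(-6\right) 7 \left(-4\right) \right)} = 8464 - \left(\left(-6\right) 7 \left(-4\right)\right)^{2} = 8464 - \left(\left(-42\right) \left(-4\right)\right)^{2} = 8464 - 168^{2} = 8464 - 28224 = -19760$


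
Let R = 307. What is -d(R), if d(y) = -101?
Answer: 101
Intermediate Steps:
-d(R) = -1*(-101) = 101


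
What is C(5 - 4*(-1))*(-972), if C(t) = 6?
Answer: -5832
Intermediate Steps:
C(5 - 4*(-1))*(-972) = 6*(-972) = -5832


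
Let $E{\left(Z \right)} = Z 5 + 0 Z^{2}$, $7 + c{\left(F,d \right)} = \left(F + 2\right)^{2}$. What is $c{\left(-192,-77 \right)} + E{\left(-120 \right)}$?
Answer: $35493$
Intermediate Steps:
$c{\left(F,d \right)} = -7 + \left(2 + F\right)^{2}$ ($c{\left(F,d \right)} = -7 + \left(F + 2\right)^{2} = -7 + \left(2 + F\right)^{2}$)
$E{\left(Z \right)} = 5 Z$ ($E{\left(Z \right)} = 5 Z + 0 = 5 Z$)
$c{\left(-192,-77 \right)} + E{\left(-120 \right)} = \left(-7 + \left(2 - 192\right)^{2}\right) + 5 \left(-120\right) = \left(-7 + \left(-190\right)^{2}\right) - 600 = \left(-7 + 36100\right) - 600 = 36093 - 600 = 35493$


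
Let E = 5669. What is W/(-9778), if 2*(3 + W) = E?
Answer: -5663/19556 ≈ -0.28958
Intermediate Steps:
W = 5663/2 (W = -3 + (½)*5669 = -3 + 5669/2 = 5663/2 ≈ 2831.5)
W/(-9778) = (5663/2)/(-9778) = (5663/2)*(-1/9778) = -5663/19556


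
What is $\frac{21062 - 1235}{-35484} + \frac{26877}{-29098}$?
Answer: $- \frac{255104919}{172085572} \approx -1.4824$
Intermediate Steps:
$\frac{21062 - 1235}{-35484} + \frac{26877}{-29098} = \left(21062 - 1235\right) \left(- \frac{1}{35484}\right) + 26877 \left(- \frac{1}{29098}\right) = 19827 \left(- \frac{1}{35484}\right) - \frac{26877}{29098} = - \frac{6609}{11828} - \frac{26877}{29098} = - \frac{255104919}{172085572}$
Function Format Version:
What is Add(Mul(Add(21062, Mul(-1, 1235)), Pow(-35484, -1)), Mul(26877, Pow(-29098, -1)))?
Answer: Rational(-255104919, 172085572) ≈ -1.4824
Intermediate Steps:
Add(Mul(Add(21062, Mul(-1, 1235)), Pow(-35484, -1)), Mul(26877, Pow(-29098, -1))) = Add(Mul(Add(21062, -1235), Rational(-1, 35484)), Mul(26877, Rational(-1, 29098))) = Add(Mul(19827, Rational(-1, 35484)), Rational(-26877, 29098)) = Add(Rational(-6609, 11828), Rational(-26877, 29098)) = Rational(-255104919, 172085572)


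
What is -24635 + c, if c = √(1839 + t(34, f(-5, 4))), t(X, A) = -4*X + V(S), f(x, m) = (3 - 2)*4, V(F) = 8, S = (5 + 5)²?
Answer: -24635 + √1711 ≈ -24594.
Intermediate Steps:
S = 100 (S = 10² = 100)
f(x, m) = 4 (f(x, m) = 1*4 = 4)
t(X, A) = 8 - 4*X (t(X, A) = -4*X + 8 = 8 - 4*X)
c = √1711 (c = √(1839 + (8 - 4*34)) = √(1839 + (8 - 136)) = √(1839 - 128) = √1711 ≈ 41.364)
-24635 + c = -24635 + √1711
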